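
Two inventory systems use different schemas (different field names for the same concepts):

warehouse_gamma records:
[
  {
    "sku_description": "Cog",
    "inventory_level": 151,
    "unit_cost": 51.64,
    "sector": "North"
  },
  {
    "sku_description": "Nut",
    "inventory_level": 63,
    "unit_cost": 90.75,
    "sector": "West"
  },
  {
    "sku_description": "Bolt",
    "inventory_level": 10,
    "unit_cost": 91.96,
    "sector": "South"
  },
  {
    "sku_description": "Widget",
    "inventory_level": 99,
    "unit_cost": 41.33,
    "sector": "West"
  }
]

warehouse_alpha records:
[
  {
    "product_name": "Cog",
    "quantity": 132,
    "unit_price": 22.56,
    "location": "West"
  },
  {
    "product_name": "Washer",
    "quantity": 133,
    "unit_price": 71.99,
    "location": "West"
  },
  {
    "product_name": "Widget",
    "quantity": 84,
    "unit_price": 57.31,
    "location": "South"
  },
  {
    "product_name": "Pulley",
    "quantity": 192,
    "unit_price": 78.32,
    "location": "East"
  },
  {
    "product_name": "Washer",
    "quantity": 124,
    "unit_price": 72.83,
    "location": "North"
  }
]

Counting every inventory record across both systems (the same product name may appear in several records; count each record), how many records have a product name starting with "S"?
0

Schema mapping: "sku_description" (warehouse_gamma) = "product_name" (warehouse_alpha) = product name

Records with product name starting with "S" in warehouse_gamma: 0
Records with product name starting with "S" in warehouse_alpha: 0

Total: 0 + 0 = 0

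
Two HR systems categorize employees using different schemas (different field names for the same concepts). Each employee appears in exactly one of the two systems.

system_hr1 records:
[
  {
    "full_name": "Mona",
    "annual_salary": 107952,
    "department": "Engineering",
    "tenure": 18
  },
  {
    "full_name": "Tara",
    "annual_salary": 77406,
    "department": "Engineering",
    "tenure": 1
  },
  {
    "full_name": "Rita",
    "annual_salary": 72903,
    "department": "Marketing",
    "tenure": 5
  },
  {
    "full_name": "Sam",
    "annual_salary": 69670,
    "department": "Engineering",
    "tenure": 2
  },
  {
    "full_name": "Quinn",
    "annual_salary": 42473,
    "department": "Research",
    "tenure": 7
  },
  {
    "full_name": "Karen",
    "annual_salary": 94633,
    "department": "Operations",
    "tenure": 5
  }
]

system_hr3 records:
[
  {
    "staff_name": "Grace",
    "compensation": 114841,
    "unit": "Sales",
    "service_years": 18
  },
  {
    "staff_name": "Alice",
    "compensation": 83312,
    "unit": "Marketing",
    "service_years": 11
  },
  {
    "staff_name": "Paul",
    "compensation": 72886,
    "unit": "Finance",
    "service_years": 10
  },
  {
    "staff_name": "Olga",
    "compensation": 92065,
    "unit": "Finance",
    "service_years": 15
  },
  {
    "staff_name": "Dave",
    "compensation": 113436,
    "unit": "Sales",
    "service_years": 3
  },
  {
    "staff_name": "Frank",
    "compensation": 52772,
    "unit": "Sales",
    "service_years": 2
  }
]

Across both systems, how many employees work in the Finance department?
2

Schema mapping: "department" (system_hr1) = "unit" (system_hr3) = department

Finance employees in system_hr1: 0
Finance employees in system_hr3: 2

Total in Finance: 0 + 2 = 2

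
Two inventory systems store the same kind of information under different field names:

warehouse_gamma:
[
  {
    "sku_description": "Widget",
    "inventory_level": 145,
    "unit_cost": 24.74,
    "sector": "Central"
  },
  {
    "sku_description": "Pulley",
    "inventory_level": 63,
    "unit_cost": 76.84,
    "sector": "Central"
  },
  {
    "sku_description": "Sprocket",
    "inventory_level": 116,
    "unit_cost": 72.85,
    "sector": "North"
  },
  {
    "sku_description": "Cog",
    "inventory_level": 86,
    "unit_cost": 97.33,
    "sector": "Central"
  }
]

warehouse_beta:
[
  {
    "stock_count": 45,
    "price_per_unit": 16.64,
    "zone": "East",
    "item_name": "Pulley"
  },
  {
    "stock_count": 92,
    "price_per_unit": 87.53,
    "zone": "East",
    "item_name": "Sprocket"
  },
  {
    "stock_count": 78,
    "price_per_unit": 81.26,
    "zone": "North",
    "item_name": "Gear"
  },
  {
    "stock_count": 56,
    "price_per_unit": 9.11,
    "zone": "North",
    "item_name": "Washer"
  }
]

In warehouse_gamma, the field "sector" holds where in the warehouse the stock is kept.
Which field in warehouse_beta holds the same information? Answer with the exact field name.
zone

In warehouse_gamma, "sector" holds where in the warehouse the stock is kept.
The fields in warehouse_beta are: "stock_count", "price_per_unit", "zone", "item_name".
"zone" is the match: the name refers to the same concept and its values are area labels (e.g. 'East', 'North').
The other fields ("stock_count", "price_per_unit", "item_name") hold different kinds of data.

So "sector" in warehouse_gamma corresponds to "zone" in warehouse_beta.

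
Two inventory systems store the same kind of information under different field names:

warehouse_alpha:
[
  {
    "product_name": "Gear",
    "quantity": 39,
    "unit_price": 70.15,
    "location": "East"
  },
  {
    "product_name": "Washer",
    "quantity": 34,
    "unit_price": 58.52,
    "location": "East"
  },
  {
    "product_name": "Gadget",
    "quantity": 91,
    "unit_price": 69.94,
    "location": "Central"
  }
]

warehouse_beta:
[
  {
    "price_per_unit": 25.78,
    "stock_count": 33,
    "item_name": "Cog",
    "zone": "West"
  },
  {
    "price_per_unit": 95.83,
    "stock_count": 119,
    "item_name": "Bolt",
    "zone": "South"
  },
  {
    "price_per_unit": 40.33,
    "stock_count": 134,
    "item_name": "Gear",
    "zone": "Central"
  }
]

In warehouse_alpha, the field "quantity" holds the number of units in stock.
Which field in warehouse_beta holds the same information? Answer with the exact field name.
stock_count

In warehouse_alpha, "quantity" holds the number of units in stock.
The fields in warehouse_beta are: "price_per_unit", "stock_count", "item_name", "zone".
"stock_count" is the match: the name refers to the same concept and its values are whole-number counts (e.g. 33, 119).
The other fields ("price_per_unit", "item_name", "zone") hold different kinds of data.

So "quantity" in warehouse_alpha corresponds to "stock_count" in warehouse_beta.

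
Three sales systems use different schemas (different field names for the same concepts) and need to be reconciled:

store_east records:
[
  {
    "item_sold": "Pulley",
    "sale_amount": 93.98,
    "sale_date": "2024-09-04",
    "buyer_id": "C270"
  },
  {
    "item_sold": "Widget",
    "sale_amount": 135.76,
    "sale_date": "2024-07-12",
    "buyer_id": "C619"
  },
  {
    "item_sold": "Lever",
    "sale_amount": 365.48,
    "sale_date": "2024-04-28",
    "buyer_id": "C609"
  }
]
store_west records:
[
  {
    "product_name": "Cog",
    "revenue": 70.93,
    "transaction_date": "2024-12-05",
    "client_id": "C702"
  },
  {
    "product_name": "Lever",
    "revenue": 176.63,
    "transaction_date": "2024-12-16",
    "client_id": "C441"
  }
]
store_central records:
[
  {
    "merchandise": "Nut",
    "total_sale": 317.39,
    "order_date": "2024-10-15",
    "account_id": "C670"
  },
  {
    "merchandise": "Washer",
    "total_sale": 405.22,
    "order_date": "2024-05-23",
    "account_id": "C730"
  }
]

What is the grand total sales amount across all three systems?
1565.39

Schema reconciliation - all amount fields map to sale amount:

store_east (sale_amount): 595.22
store_west (revenue): 247.56
store_central (total_sale): 722.61

Grand total: 1565.39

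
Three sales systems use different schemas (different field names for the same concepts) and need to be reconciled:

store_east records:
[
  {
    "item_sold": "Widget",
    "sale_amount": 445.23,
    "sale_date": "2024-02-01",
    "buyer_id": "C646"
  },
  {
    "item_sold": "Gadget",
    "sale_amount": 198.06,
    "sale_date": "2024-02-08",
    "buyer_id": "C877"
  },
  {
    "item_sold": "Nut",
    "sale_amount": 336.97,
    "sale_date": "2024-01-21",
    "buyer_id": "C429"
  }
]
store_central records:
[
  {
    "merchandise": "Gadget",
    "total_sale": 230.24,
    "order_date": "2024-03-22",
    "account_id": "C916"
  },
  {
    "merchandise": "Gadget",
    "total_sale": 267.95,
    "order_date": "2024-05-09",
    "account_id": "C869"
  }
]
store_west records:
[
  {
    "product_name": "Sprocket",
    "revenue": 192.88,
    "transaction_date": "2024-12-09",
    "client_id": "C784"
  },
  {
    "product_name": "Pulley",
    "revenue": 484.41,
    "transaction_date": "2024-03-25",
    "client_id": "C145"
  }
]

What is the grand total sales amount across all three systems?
2155.74

Schema reconciliation - all amount fields map to sale amount:

store_east (sale_amount): 980.26
store_central (total_sale): 498.19
store_west (revenue): 677.29

Grand total: 2155.74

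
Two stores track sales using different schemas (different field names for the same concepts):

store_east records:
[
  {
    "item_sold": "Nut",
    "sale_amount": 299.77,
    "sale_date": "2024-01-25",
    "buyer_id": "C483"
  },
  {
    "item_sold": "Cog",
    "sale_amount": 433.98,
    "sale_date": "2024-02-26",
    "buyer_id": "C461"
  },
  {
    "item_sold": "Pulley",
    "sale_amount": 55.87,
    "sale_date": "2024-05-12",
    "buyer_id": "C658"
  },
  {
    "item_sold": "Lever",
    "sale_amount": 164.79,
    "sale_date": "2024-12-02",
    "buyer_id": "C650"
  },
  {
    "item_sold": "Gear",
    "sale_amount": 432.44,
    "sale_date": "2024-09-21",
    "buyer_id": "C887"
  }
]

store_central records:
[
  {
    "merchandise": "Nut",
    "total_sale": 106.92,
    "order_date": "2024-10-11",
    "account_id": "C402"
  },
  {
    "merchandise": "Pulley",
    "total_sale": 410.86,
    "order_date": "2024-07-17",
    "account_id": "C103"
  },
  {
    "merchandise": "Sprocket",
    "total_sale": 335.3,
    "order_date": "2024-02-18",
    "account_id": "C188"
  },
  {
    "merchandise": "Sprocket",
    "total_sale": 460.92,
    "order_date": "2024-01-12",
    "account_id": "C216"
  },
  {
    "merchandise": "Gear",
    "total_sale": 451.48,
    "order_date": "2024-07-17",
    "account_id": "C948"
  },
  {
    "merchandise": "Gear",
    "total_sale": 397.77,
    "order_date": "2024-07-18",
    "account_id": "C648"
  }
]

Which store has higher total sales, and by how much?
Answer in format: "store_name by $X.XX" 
store_central by $776.40

Schema mapping: "sale_amount" (store_east) = "total_sale" (store_central) = sale amount

Total for store_east: 1386.85
Total for store_central: 2163.25

Difference: |1386.85 - 2163.25| = 776.40
store_central has higher sales by $776.40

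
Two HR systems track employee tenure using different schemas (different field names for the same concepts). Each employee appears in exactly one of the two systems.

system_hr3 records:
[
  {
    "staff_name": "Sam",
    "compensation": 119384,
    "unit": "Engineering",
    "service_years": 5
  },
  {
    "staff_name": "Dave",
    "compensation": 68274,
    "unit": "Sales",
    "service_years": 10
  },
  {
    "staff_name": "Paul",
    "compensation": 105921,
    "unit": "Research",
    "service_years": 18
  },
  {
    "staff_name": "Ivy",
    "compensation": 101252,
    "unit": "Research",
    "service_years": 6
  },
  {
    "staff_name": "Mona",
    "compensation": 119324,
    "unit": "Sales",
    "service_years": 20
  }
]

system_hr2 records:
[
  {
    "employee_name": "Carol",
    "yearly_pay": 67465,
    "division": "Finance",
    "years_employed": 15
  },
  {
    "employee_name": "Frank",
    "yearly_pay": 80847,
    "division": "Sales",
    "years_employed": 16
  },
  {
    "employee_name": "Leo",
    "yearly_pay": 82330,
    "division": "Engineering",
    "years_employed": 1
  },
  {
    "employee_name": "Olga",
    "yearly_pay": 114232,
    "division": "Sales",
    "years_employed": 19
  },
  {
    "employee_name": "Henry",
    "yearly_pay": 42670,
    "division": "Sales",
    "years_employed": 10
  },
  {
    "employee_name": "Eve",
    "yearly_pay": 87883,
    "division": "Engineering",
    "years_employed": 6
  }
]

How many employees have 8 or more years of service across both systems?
7

Reconcile schemas: "service_years" (system_hr3) = "years_employed" (system_hr2) = years of service

From system_hr3: 3 employees with >= 8 years
From system_hr2: 4 employees with >= 8 years

Total: 3 + 4 = 7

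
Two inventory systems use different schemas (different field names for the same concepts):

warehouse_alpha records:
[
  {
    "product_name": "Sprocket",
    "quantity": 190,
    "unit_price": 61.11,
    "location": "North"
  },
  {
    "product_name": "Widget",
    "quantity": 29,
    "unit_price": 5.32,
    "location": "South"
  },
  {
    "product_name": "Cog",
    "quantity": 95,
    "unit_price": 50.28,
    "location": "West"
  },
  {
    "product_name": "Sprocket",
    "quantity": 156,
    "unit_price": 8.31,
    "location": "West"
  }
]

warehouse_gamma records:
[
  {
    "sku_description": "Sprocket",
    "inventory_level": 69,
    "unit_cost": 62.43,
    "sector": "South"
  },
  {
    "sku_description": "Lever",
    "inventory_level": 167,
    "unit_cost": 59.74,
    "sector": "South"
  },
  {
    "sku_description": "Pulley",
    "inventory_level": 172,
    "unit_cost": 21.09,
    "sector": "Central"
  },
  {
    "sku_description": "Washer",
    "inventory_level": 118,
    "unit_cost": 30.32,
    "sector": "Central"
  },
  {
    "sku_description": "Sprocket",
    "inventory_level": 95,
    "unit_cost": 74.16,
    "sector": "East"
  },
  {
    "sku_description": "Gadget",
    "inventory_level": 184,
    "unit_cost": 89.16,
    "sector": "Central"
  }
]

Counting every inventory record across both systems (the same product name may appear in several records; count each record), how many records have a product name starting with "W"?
2

Schema mapping: "product_name" (warehouse_alpha) = "sku_description" (warehouse_gamma) = product name

Records with product name starting with "W" in warehouse_alpha: 1
Records with product name starting with "W" in warehouse_gamma: 1

Total: 1 + 1 = 2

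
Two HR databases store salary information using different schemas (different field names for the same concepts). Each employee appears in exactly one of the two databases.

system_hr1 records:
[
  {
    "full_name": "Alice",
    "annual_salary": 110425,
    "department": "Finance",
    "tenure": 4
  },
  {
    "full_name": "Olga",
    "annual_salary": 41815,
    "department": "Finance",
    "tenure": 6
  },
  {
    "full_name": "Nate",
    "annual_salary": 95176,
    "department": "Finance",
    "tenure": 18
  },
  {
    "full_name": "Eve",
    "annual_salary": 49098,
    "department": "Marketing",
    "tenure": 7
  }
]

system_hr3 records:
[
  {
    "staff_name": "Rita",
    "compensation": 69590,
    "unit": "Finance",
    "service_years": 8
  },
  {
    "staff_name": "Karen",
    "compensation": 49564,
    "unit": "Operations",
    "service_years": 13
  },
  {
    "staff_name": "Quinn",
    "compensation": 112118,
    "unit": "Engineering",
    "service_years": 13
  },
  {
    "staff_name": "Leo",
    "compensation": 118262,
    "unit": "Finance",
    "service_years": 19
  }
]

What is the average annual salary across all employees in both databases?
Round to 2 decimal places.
80756.00

Schema mapping: "annual_salary" (system_hr1) = "compensation" (system_hr3) = annual salary

All salaries: [110425, 41815, 95176, 49098, 69590, 49564, 112118, 118262]
Sum: 646048
Count: 8
Average: 646048 / 8 = 80756.00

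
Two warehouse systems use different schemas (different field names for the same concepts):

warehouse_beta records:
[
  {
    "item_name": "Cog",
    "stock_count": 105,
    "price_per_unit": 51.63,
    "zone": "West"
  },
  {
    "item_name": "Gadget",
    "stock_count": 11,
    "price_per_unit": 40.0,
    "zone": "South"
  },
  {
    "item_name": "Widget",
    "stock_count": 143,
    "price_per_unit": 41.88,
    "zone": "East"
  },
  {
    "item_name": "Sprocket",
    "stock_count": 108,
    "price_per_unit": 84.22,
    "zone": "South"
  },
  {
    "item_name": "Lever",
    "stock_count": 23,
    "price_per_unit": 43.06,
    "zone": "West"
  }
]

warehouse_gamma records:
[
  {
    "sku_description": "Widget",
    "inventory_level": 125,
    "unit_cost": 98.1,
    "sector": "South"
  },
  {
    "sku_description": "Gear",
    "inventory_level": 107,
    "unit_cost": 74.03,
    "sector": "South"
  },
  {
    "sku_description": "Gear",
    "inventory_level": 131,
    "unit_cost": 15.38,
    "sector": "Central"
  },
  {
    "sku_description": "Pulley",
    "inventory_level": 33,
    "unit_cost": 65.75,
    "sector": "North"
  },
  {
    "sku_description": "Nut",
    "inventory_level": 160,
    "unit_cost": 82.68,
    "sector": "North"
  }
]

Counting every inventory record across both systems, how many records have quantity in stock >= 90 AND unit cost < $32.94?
1

Schema mappings:
- "stock_count" (warehouse_beta) = "inventory_level" (warehouse_gamma) = quantity
- "price_per_unit" (warehouse_beta) = "unit_cost" (warehouse_gamma) = unit cost

Records meeting both conditions in warehouse_beta: 0
Records meeting both conditions in warehouse_gamma: 1

Total: 0 + 1 = 1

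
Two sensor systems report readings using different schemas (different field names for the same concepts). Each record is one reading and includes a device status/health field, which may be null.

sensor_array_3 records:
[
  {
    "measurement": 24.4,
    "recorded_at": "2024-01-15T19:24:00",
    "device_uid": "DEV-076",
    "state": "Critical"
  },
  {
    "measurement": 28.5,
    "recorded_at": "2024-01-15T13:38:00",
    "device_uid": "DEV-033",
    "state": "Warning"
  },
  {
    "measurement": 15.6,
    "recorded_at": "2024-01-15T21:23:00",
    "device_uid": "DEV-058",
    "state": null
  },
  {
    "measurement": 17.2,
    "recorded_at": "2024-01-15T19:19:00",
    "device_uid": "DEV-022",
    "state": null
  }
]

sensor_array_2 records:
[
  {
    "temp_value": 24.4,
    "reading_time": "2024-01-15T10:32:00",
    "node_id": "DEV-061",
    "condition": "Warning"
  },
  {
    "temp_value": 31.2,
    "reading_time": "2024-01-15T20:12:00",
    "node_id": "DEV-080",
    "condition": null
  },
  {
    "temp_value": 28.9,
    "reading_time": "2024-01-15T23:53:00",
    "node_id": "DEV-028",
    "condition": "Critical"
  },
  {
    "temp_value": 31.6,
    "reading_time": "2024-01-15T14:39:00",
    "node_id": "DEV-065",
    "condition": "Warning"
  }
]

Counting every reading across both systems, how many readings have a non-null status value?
5

Schema mapping: "state" (sensor_array_3) = "condition" (sensor_array_2) = status

Non-null in sensor_array_3: 2
Non-null in sensor_array_2: 3

Total non-null: 2 + 3 = 5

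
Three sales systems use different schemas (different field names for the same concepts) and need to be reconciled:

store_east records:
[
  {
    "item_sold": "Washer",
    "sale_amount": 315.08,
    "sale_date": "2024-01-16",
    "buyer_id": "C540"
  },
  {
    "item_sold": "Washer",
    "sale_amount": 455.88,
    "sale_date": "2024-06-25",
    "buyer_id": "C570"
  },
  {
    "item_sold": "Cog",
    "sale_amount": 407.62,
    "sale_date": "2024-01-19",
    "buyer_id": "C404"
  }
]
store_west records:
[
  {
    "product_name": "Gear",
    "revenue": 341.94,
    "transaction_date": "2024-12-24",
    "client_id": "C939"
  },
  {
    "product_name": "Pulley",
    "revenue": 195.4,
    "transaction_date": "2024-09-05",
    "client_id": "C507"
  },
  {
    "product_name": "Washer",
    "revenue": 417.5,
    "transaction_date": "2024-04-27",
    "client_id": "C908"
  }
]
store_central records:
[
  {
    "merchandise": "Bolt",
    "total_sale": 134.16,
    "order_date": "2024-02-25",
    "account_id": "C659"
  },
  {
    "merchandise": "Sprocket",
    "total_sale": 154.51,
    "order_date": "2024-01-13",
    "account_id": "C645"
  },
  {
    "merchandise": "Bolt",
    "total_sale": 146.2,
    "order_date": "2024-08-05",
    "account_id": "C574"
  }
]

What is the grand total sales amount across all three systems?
2568.29

Schema reconciliation - all amount fields map to sale amount:

store_east (sale_amount): 1178.58
store_west (revenue): 954.84
store_central (total_sale): 434.87

Grand total: 2568.29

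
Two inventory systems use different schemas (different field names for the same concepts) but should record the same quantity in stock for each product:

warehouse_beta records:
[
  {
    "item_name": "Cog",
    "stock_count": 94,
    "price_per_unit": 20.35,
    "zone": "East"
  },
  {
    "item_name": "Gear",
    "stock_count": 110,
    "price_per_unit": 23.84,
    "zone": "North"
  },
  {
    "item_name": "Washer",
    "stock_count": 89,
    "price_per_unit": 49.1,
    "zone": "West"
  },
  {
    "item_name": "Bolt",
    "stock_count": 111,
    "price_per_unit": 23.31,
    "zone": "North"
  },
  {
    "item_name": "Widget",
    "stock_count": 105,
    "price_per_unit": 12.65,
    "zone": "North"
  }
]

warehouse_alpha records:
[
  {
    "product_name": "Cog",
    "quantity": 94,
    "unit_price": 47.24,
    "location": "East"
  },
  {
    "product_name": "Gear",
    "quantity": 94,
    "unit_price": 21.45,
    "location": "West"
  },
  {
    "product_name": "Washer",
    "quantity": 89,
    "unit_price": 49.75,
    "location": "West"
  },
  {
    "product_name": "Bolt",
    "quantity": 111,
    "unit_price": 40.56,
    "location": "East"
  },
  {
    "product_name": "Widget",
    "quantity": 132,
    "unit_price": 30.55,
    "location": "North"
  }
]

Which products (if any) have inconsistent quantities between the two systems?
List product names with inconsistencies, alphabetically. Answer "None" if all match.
Gear, Widget

Schema mappings:
- "item_name" (warehouse_beta) = "product_name" (warehouse_alpha) = product name
- "stock_count" (warehouse_beta) = "quantity" (warehouse_alpha) = quantity

Comparison:
  Cog: 94 vs 94 - MATCH
  Gear: 110 vs 94 - MISMATCH
  Washer: 89 vs 89 - MATCH
  Bolt: 111 vs 111 - MATCH
  Widget: 105 vs 132 - MISMATCH

Products with inconsistencies: Gear, Widget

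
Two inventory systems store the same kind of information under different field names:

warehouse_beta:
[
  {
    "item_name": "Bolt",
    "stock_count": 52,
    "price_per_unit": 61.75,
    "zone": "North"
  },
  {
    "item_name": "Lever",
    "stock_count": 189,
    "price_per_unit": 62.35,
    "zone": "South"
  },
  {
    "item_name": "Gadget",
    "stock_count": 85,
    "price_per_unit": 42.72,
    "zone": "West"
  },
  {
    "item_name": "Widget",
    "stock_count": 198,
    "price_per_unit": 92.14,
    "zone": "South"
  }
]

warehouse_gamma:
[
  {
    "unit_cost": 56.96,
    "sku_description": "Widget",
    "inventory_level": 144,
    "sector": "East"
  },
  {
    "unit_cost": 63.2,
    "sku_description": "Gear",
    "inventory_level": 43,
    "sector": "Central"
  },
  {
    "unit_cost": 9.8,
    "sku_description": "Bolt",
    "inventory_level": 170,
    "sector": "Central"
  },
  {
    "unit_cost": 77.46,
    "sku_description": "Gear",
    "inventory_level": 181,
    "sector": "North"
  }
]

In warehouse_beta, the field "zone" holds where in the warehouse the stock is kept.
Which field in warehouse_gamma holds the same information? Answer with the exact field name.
sector

In warehouse_beta, "zone" holds where in the warehouse the stock is kept.
The fields in warehouse_gamma are: "unit_cost", "sku_description", "inventory_level", "sector".
"sector" is the match: the name refers to the same concept and its values are area labels (e.g. 'Central', 'East').
The other fields ("unit_cost", "sku_description", "inventory_level") hold different kinds of data.

So "zone" in warehouse_beta corresponds to "sector" in warehouse_gamma.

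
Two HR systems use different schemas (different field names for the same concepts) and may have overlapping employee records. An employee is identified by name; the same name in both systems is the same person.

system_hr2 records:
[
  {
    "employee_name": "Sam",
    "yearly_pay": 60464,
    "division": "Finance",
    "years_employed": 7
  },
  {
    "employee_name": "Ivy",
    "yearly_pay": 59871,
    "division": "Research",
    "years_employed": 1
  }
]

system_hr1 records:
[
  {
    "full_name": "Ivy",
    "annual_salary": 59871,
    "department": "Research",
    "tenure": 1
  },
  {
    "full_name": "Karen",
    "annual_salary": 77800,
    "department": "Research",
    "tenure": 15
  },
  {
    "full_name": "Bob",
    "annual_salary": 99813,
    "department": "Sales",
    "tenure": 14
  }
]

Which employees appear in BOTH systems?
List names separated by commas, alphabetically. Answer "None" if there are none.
Ivy

Schema mapping: "employee_name" (system_hr2) = "full_name" (system_hr1) = employee name

Names in system_hr2: ['Ivy', 'Sam']
Names in system_hr1: ['Bob', 'Ivy', 'Karen']

Intersection: ['Ivy']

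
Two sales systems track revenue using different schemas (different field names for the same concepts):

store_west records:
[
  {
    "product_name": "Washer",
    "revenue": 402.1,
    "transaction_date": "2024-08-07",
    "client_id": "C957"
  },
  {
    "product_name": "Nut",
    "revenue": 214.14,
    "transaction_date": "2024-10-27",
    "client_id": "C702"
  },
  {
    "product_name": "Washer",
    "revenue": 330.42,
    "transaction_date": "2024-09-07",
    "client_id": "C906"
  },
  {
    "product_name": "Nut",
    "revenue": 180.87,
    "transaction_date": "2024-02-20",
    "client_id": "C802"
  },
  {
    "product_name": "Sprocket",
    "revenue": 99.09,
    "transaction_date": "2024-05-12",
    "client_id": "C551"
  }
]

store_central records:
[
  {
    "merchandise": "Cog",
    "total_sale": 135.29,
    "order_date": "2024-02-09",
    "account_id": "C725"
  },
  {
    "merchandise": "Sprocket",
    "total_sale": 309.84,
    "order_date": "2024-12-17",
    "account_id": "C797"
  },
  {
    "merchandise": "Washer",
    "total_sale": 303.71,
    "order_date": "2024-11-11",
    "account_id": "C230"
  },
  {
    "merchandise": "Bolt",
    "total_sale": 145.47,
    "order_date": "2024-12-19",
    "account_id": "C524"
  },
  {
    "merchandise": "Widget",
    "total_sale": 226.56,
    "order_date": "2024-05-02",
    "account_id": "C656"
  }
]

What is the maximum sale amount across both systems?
402.1

Reconcile: "revenue" (store_west) = "total_sale" (store_central) = sale amount

Maximum in store_west: 402.1
Maximum in store_central: 309.84

Overall maximum: max(402.1, 309.84) = 402.1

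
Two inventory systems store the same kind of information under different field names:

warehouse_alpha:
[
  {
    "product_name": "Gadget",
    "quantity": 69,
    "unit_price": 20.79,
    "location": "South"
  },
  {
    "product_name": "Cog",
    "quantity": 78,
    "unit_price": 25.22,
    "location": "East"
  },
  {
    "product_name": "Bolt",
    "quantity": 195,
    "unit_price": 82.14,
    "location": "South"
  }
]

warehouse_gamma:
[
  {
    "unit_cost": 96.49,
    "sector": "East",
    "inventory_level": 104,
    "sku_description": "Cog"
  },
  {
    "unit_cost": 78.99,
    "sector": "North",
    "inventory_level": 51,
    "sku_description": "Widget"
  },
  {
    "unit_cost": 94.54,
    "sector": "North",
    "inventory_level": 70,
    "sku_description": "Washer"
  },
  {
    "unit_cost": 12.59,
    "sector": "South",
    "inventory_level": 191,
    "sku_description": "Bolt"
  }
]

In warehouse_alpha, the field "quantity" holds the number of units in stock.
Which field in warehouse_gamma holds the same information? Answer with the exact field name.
inventory_level

In warehouse_alpha, "quantity" holds the number of units in stock.
The fields in warehouse_gamma are: "unit_cost", "sector", "inventory_level", "sku_description".
"inventory_level" is the match: the name refers to the same concept and its values are whole-number counts (e.g. 104, 51).
The other fields ("unit_cost", "sector", "sku_description") hold different kinds of data.

So "quantity" in warehouse_alpha corresponds to "inventory_level" in warehouse_gamma.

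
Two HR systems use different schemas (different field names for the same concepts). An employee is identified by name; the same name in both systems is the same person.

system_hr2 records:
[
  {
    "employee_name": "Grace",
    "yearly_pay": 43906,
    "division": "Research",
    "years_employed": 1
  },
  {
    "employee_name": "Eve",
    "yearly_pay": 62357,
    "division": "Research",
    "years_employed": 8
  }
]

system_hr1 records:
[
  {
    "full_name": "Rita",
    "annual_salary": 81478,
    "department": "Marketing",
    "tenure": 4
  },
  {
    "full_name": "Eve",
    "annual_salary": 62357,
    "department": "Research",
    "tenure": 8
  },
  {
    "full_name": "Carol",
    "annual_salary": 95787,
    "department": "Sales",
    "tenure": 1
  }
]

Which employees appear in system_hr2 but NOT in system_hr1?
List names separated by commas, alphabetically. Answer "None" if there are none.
Grace

Schema mapping: "employee_name" (system_hr2) = "full_name" (system_hr1) = employee name

Names in system_hr2: ['Eve', 'Grace']
Names in system_hr1: ['Carol', 'Eve', 'Rita']

In system_hr2 but not system_hr1: ['Grace']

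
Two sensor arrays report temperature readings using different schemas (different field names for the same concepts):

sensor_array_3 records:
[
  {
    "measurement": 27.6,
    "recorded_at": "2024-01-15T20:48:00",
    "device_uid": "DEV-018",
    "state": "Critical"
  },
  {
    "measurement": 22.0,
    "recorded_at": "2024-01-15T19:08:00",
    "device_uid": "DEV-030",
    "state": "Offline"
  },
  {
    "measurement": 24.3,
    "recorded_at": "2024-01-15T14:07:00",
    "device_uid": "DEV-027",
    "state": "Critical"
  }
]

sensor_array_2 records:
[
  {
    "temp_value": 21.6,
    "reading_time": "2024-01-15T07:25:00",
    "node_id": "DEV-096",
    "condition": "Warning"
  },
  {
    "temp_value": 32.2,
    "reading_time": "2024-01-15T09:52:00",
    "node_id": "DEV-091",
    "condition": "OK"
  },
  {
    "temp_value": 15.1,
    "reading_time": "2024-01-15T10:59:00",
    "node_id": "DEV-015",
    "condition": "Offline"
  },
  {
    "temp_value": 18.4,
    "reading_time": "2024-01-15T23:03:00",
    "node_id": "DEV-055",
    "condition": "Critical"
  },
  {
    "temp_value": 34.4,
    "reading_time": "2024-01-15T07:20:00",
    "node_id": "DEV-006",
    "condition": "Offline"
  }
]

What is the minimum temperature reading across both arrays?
15.1

Schema mapping: "measurement" (sensor_array_3) = "temp_value" (sensor_array_2) = temperature reading

Minimum in sensor_array_3: 22.0
Minimum in sensor_array_2: 15.1

Overall minimum: min(22.0, 15.1) = 15.1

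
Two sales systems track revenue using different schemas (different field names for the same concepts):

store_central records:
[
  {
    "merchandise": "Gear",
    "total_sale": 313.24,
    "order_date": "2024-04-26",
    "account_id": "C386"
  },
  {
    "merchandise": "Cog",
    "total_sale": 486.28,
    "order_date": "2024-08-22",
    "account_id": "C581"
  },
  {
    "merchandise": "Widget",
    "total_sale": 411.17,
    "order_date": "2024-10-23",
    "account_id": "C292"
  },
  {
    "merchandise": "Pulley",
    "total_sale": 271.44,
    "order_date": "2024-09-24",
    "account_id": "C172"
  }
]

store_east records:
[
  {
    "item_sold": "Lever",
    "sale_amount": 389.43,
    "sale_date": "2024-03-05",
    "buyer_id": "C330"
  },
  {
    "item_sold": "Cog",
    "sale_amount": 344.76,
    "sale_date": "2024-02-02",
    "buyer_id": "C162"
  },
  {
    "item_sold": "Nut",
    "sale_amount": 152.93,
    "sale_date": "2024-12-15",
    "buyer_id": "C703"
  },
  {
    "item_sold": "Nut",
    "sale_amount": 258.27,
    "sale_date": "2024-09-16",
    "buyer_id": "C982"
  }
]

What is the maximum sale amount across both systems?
486.28

Reconcile: "total_sale" (store_central) = "sale_amount" (store_east) = sale amount

Maximum in store_central: 486.28
Maximum in store_east: 389.43

Overall maximum: max(486.28, 389.43) = 486.28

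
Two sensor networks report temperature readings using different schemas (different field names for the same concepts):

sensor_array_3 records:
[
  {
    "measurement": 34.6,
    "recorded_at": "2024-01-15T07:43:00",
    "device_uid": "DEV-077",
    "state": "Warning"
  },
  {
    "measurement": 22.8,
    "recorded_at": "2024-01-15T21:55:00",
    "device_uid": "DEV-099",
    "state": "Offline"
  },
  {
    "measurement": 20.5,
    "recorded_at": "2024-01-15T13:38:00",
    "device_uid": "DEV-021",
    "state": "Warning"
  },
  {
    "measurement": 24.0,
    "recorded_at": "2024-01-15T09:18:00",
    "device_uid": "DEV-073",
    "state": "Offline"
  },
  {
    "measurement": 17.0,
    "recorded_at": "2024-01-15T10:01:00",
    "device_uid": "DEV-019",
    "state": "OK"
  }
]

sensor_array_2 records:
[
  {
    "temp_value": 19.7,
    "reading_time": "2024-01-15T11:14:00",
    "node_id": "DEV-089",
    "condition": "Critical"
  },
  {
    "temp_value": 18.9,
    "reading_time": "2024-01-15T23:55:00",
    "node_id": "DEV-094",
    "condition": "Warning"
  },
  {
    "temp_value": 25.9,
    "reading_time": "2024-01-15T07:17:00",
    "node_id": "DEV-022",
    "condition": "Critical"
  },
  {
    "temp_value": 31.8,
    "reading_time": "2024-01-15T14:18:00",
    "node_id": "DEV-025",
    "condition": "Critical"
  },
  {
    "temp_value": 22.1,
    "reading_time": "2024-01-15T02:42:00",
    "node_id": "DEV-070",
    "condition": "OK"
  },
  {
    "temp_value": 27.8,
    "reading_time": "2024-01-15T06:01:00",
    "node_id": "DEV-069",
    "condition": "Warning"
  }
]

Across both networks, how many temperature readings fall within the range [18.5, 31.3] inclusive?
8

Schema mapping: "measurement" (sensor_array_3) = "temp_value" (sensor_array_2) = temperature

Readings in [18.5, 31.3] from sensor_array_3: 3
Readings in [18.5, 31.3] from sensor_array_2: 5

Total count: 3 + 5 = 8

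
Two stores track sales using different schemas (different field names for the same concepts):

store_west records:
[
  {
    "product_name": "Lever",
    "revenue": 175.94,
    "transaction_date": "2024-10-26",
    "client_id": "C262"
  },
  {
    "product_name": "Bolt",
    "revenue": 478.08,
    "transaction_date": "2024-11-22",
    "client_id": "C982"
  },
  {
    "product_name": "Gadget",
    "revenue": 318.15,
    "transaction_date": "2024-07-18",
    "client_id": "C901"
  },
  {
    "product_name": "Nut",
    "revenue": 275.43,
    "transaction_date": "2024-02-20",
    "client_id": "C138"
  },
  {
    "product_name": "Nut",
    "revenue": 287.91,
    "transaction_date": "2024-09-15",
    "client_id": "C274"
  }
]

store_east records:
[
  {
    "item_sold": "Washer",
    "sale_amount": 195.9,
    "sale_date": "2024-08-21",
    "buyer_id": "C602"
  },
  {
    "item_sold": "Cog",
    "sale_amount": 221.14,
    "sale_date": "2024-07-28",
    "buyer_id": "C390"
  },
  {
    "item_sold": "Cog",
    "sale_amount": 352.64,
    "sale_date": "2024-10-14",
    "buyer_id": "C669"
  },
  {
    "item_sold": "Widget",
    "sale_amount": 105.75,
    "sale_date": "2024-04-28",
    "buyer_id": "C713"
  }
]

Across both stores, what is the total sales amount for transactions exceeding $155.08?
2305.19

Schema mapping: "revenue" (store_west) = "sale_amount" (store_east) = sale amount

Sum of sales > $155.08 in store_west: 1535.51
Sum of sales > $155.08 in store_east: 769.68

Total: 1535.51 + 769.68 = 2305.19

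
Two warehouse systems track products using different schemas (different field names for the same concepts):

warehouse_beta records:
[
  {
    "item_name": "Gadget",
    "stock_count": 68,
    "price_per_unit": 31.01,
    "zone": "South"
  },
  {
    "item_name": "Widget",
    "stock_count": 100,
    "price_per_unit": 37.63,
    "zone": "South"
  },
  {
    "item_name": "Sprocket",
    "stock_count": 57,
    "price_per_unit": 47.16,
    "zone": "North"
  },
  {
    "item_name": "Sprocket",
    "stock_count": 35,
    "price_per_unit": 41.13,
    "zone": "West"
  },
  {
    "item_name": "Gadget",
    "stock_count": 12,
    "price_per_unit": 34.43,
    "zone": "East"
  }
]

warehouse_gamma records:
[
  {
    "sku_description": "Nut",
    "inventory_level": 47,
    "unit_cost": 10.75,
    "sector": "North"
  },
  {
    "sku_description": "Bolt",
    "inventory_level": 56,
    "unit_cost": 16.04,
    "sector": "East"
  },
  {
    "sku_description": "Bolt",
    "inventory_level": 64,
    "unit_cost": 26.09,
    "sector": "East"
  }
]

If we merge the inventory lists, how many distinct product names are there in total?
5

Schema mapping: "item_name" (warehouse_beta) = "sku_description" (warehouse_gamma) = product name

Products in warehouse_beta: ['Gadget', 'Sprocket', 'Widget']
Products in warehouse_gamma: ['Bolt', 'Nut']

Union (unique products): ['Bolt', 'Gadget', 'Nut', 'Sprocket', 'Widget']
Count: 5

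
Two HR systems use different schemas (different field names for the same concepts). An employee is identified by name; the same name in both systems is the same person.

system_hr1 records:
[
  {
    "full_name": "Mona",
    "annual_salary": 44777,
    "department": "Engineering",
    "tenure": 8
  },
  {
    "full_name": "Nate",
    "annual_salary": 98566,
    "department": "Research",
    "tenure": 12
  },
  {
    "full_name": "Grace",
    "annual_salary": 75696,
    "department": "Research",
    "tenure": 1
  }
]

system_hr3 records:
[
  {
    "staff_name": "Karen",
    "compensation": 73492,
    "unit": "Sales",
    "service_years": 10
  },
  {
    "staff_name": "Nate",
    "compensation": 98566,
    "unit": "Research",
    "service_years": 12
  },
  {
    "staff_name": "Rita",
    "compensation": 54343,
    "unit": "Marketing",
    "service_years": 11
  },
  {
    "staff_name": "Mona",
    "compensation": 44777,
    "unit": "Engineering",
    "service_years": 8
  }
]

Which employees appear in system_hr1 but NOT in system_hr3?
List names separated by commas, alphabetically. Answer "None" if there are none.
Grace

Schema mapping: "full_name" (system_hr1) = "staff_name" (system_hr3) = employee name

Names in system_hr1: ['Grace', 'Mona', 'Nate']
Names in system_hr3: ['Karen', 'Mona', 'Nate', 'Rita']

In system_hr1 but not system_hr3: ['Grace']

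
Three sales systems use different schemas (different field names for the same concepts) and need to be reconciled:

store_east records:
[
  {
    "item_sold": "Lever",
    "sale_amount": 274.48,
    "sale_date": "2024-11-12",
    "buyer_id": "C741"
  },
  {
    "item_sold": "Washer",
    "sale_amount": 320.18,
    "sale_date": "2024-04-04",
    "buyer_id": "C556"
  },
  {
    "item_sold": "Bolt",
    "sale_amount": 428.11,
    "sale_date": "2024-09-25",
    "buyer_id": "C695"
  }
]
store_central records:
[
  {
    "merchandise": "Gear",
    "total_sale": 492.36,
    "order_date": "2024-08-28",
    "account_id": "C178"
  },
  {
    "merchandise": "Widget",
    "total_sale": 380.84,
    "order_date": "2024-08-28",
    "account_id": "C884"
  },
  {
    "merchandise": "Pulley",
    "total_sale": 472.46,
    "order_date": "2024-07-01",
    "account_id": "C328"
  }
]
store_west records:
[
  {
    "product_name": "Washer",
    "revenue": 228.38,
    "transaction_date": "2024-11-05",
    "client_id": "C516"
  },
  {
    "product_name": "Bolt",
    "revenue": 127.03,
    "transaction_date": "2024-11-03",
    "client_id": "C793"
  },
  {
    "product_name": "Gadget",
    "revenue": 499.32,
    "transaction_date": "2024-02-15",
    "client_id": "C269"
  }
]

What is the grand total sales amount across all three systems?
3223.16

Schema reconciliation - all amount fields map to sale amount:

store_east (sale_amount): 1022.77
store_central (total_sale): 1345.66
store_west (revenue): 854.73

Grand total: 3223.16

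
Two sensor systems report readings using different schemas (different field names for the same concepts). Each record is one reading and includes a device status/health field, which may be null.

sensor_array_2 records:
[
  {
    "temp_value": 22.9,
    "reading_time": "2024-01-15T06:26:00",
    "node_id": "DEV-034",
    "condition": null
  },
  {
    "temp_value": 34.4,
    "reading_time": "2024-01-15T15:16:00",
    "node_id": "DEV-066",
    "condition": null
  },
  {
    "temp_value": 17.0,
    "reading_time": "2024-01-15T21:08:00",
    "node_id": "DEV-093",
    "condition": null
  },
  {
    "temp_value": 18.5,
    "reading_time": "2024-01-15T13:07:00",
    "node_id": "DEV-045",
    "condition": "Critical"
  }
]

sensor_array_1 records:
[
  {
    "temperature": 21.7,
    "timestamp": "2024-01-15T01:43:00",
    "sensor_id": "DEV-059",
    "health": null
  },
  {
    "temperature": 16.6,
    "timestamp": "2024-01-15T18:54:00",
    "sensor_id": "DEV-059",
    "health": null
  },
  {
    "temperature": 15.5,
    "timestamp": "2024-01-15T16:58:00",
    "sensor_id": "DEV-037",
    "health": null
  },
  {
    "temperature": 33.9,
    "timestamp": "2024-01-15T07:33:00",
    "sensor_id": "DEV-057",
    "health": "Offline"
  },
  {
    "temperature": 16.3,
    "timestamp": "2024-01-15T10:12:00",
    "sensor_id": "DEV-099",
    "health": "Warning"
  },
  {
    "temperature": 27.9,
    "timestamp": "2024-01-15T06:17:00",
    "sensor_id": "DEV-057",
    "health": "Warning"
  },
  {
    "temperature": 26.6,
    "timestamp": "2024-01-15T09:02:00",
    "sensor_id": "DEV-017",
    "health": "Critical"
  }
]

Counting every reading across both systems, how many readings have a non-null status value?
5

Schema mapping: "condition" (sensor_array_2) = "health" (sensor_array_1) = status

Non-null in sensor_array_2: 1
Non-null in sensor_array_1: 4

Total non-null: 1 + 4 = 5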